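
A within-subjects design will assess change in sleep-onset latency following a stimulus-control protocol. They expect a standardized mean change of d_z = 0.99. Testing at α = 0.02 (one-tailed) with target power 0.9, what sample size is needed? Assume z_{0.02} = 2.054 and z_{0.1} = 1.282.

For a paired (one-sample on differences) test: n = ((z_{α} + z_β) / d)².
z_{α} + z_β = 2.054 + 1.282 = 3.336.
n = (3.336 / 0.99)² = 3.370² = 11.35.
Round up.

n = 12 pairs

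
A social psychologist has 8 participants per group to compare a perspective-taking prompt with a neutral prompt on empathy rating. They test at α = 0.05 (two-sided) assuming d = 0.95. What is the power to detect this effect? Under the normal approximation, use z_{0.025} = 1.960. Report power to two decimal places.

power ≈ 0.48

For two equal groups, power = Φ(d·√(n/2) − z_{α/2}).
d·√(n/2) = 0.95 × √(8/2) = 0.95 × 2.000 = 1.900.
z_β = 1.900 − 1.960 = -0.060.
Power = Φ(-0.060) = 0.476.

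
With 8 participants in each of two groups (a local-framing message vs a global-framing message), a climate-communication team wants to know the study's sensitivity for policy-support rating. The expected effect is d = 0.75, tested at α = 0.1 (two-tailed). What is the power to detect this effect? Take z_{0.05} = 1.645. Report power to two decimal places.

For two equal groups, power = Φ(d·√(n/2) − z_{α/2}).
d·√(n/2) = 0.75 × √(8/2) = 0.75 × 2.000 = 1.500.
z_β = 1.500 − 1.645 = -0.145.
Power = Φ(-0.145) = 0.442.

power ≈ 0.44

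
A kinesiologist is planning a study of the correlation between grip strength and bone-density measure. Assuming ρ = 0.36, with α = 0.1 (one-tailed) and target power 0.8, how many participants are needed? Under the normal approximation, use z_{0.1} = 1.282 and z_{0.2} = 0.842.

Fisher's z: C = ½·ln((1+r)/(1−r)) = ½·ln(2.1250) = 0.3769.
n = ((z_{α} + z_β)/C)² + 3.
(1.282 + 0.842) / 0.3769 = 2.124 / 0.3769 = 5.635.
n = 5.635² + 3 = 31.76 + 3 = 34.8.
Round up.

n = 35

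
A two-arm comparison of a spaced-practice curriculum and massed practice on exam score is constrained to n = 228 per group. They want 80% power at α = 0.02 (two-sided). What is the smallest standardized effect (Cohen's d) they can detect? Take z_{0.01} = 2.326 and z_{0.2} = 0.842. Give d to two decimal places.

For two independent groups of n = 228 each: d_min = (z_{α/2} + z_β)·√(2/n).
z-sum = 2.326 + 0.842 = 3.168.
d_min = 3.168 × √(2/228) = 3.168 × 0.0937 = 0.297.

d_min ≈ 0.30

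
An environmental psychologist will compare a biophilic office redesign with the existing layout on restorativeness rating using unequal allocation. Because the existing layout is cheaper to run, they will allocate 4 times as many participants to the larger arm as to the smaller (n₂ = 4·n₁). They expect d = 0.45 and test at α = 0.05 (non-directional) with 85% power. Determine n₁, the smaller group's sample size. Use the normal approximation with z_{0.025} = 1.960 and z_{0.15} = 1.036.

n₁ = 56

With allocation ratio k = n₂/n₁ = 4, Var(x̄₁−x̄₂) = σ²(1/n₁ + 1/(k·n₁)) = σ²·(k+1)/(k·n₁).
So n₁ = (1 + 1/k)·((z_{α/2} + z_β)/d)² = 1.250 × (2.996/0.45)².
n₁ = 1.250 × 44.33 = 55.4.
Round up: n₁ = 56, giving n₂ = 4 × 56 = 224.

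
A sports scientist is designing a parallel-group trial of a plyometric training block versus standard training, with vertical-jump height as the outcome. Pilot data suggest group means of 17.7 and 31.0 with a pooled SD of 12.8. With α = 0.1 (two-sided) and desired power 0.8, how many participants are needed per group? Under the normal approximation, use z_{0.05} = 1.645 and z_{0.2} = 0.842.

Cohen's d = |M₁ − M₂| / SD_pooled = |17.7 − 31.0| / 12.8 = 13.3 / 12.8 = 1.039.
For two independent groups with equal n: n = 2·((z_{α/2} + z_β) / d)².
z_{α/2} + z_β = 1.645 + 0.842 = 2.487.
n = 2 × (2.487 / 1.039)² = 2 × 2.394² = 2 × 5.73 = 11.5.
Round up to the next whole participant.

n = 12 per group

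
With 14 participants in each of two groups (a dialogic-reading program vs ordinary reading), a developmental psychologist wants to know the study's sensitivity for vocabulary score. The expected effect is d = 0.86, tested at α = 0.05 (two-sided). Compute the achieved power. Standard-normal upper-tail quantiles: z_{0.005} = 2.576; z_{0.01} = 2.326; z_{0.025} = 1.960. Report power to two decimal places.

power ≈ 0.62

For two equal groups, power = Φ(d·√(n/2) − z_{α/2}).
d·√(n/2) = 0.86 × √(14/2) = 0.86 × 2.646 = 2.275.
z_β = 2.275 − 1.960 = 0.315.
Power = Φ(0.315) = 0.624.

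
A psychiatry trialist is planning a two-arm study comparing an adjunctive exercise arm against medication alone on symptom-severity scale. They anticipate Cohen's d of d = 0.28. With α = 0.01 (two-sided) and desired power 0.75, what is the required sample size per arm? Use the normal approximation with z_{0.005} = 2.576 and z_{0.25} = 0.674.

For two independent groups with equal n: n = 2·((z_{α/2} + z_β) / d)².
z_{α/2} + z_β = 2.576 + 0.674 = 3.250.
n = 2 × (3.250 / 0.28)² = 2 × 11.607² = 2 × 134.73 = 269.5.
Round up to the next whole participant.

n = 270 per group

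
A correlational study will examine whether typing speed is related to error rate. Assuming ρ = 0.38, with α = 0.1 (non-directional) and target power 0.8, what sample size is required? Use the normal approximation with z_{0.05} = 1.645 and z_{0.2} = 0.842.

n = 42

Fisher's z: C = ½·ln((1+r)/(1−r)) = ½·ln(2.2258) = 0.4001.
n = ((z_{α/2} + z_β)/C)² + 3.
(1.645 + 0.842) / 0.4001 = 2.487 / 0.4001 = 6.216.
n = 6.216² + 3 = 38.64 + 3 = 41.6.
Round up.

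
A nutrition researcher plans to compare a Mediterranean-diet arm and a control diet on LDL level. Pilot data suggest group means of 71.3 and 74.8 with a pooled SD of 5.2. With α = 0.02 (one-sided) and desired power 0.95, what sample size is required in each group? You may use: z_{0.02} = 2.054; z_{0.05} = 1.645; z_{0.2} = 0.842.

n = 61 per group

Cohen's d = |M₁ − M₂| / SD_pooled = |71.3 − 74.8| / 5.2 = 3.5 / 5.2 = 0.673.
For two independent groups with equal n: n = 2·((z_{α} + z_β) / d)².
z_{α} + z_β = 2.054 + 1.645 = 3.699.
n = 2 × (3.699 / 0.673)² = 2 × 5.496² = 2 × 30.21 = 60.4.
Round up to the next whole participant.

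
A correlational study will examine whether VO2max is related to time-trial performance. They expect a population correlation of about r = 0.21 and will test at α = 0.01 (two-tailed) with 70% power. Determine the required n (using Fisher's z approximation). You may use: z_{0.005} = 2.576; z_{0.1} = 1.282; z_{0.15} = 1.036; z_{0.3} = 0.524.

n = 215

Fisher's z: C = ½·ln((1+r)/(1−r)) = ½·ln(1.5316) = 0.2132.
n = ((z_{α/2} + z_β)/C)² + 3.
(2.576 + 0.524) / 0.2132 = 3.100 / 0.2132 = 14.540.
n = 14.540² + 3 = 211.42 + 3 = 214.4.
Round up.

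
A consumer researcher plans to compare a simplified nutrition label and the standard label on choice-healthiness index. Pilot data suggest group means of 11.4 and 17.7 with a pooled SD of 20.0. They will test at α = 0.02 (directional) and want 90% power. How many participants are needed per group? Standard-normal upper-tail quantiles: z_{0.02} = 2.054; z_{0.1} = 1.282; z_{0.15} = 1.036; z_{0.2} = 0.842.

n = 225 per group

Cohen's d = |M₁ − M₂| / SD_pooled = |11.4 − 17.7| / 20.0 = 6.3 / 20.0 = 0.315.
For two independent groups with equal n: n = 2·((z_{α} + z_β) / d)².
z_{α} + z_β = 2.054 + 1.282 = 3.336.
n = 2 × (3.336 / 0.315)² = 2 × 10.590² = 2 × 112.16 = 224.3.
Round up to the next whole participant.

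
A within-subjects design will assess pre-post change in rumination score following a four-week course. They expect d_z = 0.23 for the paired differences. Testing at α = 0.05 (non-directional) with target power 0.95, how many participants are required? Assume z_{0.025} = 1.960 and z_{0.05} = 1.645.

n = 246 pairs

For a paired (one-sample on differences) test: n = ((z_{α/2} + z_β) / d)².
z_{α/2} + z_β = 1.960 + 1.645 = 3.605.
n = (3.605 / 0.23)² = 15.674² = 245.67.
Round up.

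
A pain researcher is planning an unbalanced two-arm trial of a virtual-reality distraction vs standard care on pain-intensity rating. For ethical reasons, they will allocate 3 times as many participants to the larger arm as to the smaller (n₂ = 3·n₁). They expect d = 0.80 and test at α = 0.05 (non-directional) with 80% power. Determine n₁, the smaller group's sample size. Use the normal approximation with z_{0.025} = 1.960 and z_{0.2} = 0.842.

With allocation ratio k = n₂/n₁ = 3, Var(x̄₁−x̄₂) = σ²(1/n₁ + 1/(k·n₁)) = σ²·(k+1)/(k·n₁).
So n₁ = (1 + 1/k)·((z_{α/2} + z_β)/d)² = 1.333 × (2.802/0.80)².
n₁ = 1.333 × 12.27 = 16.4.
Round up: n₁ = 17, giving n₂ = 3 × 17 = 51.

n₁ = 17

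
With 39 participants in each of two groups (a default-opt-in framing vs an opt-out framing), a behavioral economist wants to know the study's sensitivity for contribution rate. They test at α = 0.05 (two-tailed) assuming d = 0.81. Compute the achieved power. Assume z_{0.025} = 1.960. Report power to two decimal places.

power ≈ 0.95

For two equal groups, power = Φ(d·√(n/2) − z_{α/2}).
d·√(n/2) = 0.81 × √(39/2) = 0.81 × 4.416 = 3.577.
z_β = 3.577 − 1.960 = 1.617.
Power = Φ(1.617) = 0.947.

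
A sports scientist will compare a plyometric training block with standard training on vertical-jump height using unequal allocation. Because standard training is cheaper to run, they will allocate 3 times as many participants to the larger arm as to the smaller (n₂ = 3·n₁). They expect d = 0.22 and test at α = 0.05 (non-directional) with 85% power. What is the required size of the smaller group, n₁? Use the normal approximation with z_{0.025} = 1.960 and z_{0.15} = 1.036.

With allocation ratio k = n₂/n₁ = 3, Var(x̄₁−x̄₂) = σ²(1/n₁ + 1/(k·n₁)) = σ²·(k+1)/(k·n₁).
So n₁ = (1 + 1/k)·((z_{α/2} + z_β)/d)² = 1.333 × (2.996/0.22)².
n₁ = 1.333 × 185.45 = 247.3.
Round up: n₁ = 248, giving n₂ = 3 × 248 = 744.

n₁ = 248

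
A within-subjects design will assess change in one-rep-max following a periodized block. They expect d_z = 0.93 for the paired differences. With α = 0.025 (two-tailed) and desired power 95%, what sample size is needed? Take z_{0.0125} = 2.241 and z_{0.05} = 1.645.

n = 18 pairs

For a paired (one-sample on differences) test: n = ((z_{α/2} + z_β) / d)².
z_{α/2} + z_β = 2.241 + 1.645 = 3.886.
n = (3.886 / 0.93)² = 4.178² = 17.46.
Round up.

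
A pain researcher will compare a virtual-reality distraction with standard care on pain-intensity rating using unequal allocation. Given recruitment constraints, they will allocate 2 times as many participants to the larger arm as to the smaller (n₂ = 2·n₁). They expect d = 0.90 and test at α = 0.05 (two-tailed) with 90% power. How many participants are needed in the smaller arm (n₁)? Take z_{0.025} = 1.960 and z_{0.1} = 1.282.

n₁ = 20

With allocation ratio k = n₂/n₁ = 2, Var(x̄₁−x̄₂) = σ²(1/n₁ + 1/(k·n₁)) = σ²·(k+1)/(k·n₁).
So n₁ = (1 + 1/k)·((z_{α/2} + z_β)/d)² = 1.500 × (3.242/0.90)².
n₁ = 1.500 × 12.98 = 19.5.
Round up: n₁ = 20, giving n₂ = 2 × 20 = 40.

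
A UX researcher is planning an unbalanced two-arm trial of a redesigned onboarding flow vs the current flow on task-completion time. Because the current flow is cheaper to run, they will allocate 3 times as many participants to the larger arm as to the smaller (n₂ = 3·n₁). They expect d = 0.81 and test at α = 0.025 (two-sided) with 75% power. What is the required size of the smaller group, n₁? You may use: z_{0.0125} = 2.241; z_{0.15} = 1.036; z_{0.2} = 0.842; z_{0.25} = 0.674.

n₁ = 18

With allocation ratio k = n₂/n₁ = 3, Var(x̄₁−x̄₂) = σ²(1/n₁ + 1/(k·n₁)) = σ²·(k+1)/(k·n₁).
So n₁ = (1 + 1/k)·((z_{α/2} + z_β)/d)² = 1.333 × (2.915/0.81)².
n₁ = 1.333 × 12.95 = 17.3.
Round up: n₁ = 18, giving n₂ = 3 × 18 = 54.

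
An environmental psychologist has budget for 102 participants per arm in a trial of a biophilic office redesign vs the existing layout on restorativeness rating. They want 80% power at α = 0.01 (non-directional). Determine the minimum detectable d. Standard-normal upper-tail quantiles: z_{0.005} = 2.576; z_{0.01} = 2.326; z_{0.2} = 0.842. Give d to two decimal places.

d_min ≈ 0.48

For two independent groups of n = 102 each: d_min = (z_{α/2} + z_β)·√(2/n).
z-sum = 2.576 + 0.842 = 3.418.
d_min = 3.418 × √(2/102) = 3.418 × 0.1400 = 0.479.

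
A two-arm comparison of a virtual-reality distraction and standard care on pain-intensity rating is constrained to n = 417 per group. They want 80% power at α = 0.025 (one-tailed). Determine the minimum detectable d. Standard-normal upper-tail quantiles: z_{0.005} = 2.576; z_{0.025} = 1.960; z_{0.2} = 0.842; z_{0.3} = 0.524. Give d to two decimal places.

d_min ≈ 0.19

For two independent groups of n = 417 each: d_min = (z_{α} + z_β)·√(2/n).
z-sum = 1.960 + 0.842 = 2.802.
d_min = 2.802 × √(2/417) = 2.802 × 0.0693 = 0.194.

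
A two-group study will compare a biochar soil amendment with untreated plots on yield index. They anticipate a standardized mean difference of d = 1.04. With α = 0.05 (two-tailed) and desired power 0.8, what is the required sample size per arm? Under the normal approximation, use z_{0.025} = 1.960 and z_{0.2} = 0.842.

n = 15 per group

For two independent groups with equal n: n = 2·((z_{α/2} + z_β) / d)².
z_{α/2} + z_β = 1.960 + 0.842 = 2.802.
n = 2 × (2.802 / 1.04)² = 2 × 2.694² = 2 × 7.26 = 14.5.
Round up to the next whole participant.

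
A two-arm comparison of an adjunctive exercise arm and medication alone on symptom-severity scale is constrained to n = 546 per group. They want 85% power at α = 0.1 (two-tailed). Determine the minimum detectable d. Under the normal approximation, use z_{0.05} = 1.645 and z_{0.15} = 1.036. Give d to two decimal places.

For two independent groups of n = 546 each: d_min = (z_{α/2} + z_β)·√(2/n).
z-sum = 1.645 + 1.036 = 2.681.
d_min = 2.681 × √(2/546) = 2.681 × 0.0605 = 0.162.

d_min ≈ 0.16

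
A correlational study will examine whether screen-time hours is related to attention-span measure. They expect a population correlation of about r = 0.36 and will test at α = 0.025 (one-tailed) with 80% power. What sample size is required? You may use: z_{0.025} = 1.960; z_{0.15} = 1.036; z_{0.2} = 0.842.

Fisher's z: C = ½·ln((1+r)/(1−r)) = ½·ln(2.1250) = 0.3769.
n = ((z_{α} + z_β)/C)² + 3.
(1.960 + 0.842) / 0.3769 = 2.802 / 0.3769 = 7.434.
n = 7.434² + 3 = 55.27 + 3 = 58.3.
Round up.

n = 59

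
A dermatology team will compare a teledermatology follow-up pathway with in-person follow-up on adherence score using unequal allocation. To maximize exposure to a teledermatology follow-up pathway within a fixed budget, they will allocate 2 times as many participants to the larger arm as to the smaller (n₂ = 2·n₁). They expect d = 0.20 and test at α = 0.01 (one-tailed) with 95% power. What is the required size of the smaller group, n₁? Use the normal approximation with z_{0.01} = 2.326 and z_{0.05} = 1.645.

n₁ = 592

With allocation ratio k = n₂/n₁ = 2, Var(x̄₁−x̄₂) = σ²(1/n₁ + 1/(k·n₁)) = σ²·(k+1)/(k·n₁).
So n₁ = (1 + 1/k)·((z_{α} + z_β)/d)² = 1.500 × (3.971/0.20)².
n₁ = 1.500 × 394.22 = 591.3.
Round up: n₁ = 592, giving n₂ = 2 × 592 = 1184.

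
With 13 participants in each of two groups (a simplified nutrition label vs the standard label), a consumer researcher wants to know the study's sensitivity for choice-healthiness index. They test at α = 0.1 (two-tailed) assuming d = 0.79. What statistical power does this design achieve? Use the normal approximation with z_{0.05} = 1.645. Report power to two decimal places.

For two equal groups, power = Φ(d·√(n/2) − z_{α/2}).
d·√(n/2) = 0.79 × √(13/2) = 0.79 × 2.550 = 2.014.
z_β = 2.014 − 1.645 = 0.369.
Power = Φ(0.369) = 0.644.

power ≈ 0.64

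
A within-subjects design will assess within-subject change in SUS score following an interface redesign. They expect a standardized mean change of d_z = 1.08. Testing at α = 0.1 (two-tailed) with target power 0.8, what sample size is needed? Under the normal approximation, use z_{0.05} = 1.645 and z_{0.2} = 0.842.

For a paired (one-sample on differences) test: n = ((z_{α/2} + z_β) / d)².
z_{α/2} + z_β = 1.645 + 0.842 = 2.487.
n = (2.487 / 1.08)² = 2.303² = 5.30.
Round up.

n = 6 pairs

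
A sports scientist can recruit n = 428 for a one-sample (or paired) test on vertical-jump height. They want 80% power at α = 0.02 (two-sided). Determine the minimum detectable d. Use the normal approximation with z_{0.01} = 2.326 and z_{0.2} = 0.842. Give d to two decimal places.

For a single sample (or paired design) of n = 428: d_min = (z_{α/2} + z_β)/√n.
z-sum = 2.326 + 0.842 = 3.168.
d_min = 3.168 / √428 = 3.168 / 20.688 = 0.153.

d_min ≈ 0.15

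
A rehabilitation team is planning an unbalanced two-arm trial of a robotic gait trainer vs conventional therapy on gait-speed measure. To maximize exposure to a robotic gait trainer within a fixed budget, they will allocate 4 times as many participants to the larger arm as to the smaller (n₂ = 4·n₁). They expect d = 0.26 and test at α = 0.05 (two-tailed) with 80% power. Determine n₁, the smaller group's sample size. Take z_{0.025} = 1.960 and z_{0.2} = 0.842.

n₁ = 146

With allocation ratio k = n₂/n₁ = 4, Var(x̄₁−x̄₂) = σ²(1/n₁ + 1/(k·n₁)) = σ²·(k+1)/(k·n₁).
So n₁ = (1 + 1/k)·((z_{α/2} + z_β)/d)² = 1.250 × (2.802/0.26)².
n₁ = 1.250 × 116.14 = 145.2.
Round up: n₁ = 146, giving n₂ = 4 × 146 = 584.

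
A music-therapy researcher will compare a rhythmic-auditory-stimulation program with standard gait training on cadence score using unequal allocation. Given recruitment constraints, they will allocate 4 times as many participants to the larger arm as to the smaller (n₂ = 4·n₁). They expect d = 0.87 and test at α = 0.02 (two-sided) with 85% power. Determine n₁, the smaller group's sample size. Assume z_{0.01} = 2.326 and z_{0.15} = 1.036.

With allocation ratio k = n₂/n₁ = 4, Var(x̄₁−x̄₂) = σ²(1/n₁ + 1/(k·n₁)) = σ²·(k+1)/(k·n₁).
So n₁ = (1 + 1/k)·((z_{α/2} + z_β)/d)² = 1.250 × (3.362/0.87)².
n₁ = 1.250 × 14.93 = 18.7.
Round up: n₁ = 19, giving n₂ = 4 × 19 = 76.

n₁ = 19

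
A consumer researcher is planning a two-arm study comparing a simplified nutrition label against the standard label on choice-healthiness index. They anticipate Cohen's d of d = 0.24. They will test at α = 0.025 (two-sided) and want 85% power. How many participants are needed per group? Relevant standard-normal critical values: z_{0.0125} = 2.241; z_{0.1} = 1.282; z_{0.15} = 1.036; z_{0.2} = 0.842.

For two independent groups with equal n: n = 2·((z_{α/2} + z_β) / d)².
z_{α/2} + z_β = 2.241 + 1.036 = 3.277.
n = 2 × (3.277 / 0.24)² = 2 × 13.654² = 2 × 186.44 = 372.9.
Round up to the next whole participant.

n = 373 per group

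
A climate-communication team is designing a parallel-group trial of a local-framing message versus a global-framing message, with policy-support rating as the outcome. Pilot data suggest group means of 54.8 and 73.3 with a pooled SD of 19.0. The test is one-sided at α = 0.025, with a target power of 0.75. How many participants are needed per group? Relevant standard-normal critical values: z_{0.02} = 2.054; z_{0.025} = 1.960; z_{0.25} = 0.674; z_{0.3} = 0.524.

Cohen's d = |M₁ − M₂| / SD_pooled = |54.8 − 73.3| / 19.0 = 18.5 / 19.0 = 0.974.
For two independent groups with equal n: n = 2·((z_{α} + z_β) / d)².
z_{α} + z_β = 1.960 + 0.674 = 2.634.
n = 2 × (2.634 / 0.974)² = 2 × 2.704² = 2 × 7.31 = 14.6.
Round up to the next whole participant.

n = 15 per group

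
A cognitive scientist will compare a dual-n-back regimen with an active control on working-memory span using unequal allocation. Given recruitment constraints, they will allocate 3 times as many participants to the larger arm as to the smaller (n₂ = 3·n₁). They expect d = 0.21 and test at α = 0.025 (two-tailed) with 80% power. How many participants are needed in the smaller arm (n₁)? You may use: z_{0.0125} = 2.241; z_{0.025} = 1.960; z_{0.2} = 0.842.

With allocation ratio k = n₂/n₁ = 3, Var(x̄₁−x̄₂) = σ²(1/n₁ + 1/(k·n₁)) = σ²·(k+1)/(k·n₁).
So n₁ = (1 + 1/k)·((z_{α/2} + z_β)/d)² = 1.333 × (3.083/0.21)².
n₁ = 1.333 × 215.53 = 287.4.
Round up: n₁ = 288, giving n₂ = 3 × 288 = 864.

n₁ = 288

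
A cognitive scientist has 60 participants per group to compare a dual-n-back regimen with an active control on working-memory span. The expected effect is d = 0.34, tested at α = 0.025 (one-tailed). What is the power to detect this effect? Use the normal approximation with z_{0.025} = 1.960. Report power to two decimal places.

power ≈ 0.46

For two equal groups, power = Φ(d·√(n/2) − z_{α}).
d·√(n/2) = 0.34 × √(60/2) = 0.34 × 5.477 = 1.862.
z_β = 1.862 − 1.960 = -0.098.
Power = Φ(-0.098) = 0.461.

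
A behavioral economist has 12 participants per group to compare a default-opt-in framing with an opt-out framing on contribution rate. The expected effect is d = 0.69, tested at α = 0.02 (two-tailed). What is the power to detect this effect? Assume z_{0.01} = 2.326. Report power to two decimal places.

power ≈ 0.26

For two equal groups, power = Φ(d·√(n/2) − z_{α/2}).
d·√(n/2) = 0.69 × √(12/2) = 0.69 × 2.449 = 1.690.
z_β = 1.690 − 2.326 = -0.636.
Power = Φ(-0.636) = 0.262.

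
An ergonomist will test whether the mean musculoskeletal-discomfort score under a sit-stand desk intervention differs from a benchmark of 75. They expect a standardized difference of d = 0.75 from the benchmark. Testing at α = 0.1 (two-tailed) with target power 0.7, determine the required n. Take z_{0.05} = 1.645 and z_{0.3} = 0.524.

For a one-sample test: n = ((z_{α/2} + z_β) / d)².
z_{α/2} + z_β = 1.645 + 0.524 = 2.169.
n = (2.169 / 0.75)² = 2.892² = 8.36.
Round up.

n = 9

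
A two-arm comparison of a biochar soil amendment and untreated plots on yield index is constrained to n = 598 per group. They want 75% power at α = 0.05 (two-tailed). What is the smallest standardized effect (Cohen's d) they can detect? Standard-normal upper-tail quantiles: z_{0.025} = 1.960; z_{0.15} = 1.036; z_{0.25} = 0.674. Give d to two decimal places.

For two independent groups of n = 598 each: d_min = (z_{α/2} + z_β)·√(2/n).
z-sum = 1.960 + 0.674 = 2.634.
d_min = 2.634 × √(2/598) = 2.634 × 0.0578 = 0.152.

d_min ≈ 0.15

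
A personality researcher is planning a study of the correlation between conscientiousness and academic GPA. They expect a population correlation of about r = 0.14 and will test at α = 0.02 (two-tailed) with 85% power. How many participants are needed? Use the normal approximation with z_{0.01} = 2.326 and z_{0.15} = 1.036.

Fisher's z: C = ½·ln((1+r)/(1−r)) = ½·ln(1.3256) = 0.1409.
n = ((z_{α/2} + z_β)/C)² + 3.
(2.326 + 1.036) / 0.1409 = 3.362 / 0.1409 = 23.861.
n = 23.861² + 3 = 569.34 + 3 = 572.3.
Round up.

n = 573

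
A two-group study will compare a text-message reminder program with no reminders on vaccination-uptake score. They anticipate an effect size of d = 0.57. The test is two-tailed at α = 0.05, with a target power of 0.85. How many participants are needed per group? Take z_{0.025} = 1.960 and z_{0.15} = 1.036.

For two independent groups with equal n: n = 2·((z_{α/2} + z_β) / d)².
z_{α/2} + z_β = 1.960 + 1.036 = 2.996.
n = 2 × (2.996 / 0.57)² = 2 × 5.256² = 2 × 27.63 = 55.3.
Round up to the next whole participant.

n = 56 per group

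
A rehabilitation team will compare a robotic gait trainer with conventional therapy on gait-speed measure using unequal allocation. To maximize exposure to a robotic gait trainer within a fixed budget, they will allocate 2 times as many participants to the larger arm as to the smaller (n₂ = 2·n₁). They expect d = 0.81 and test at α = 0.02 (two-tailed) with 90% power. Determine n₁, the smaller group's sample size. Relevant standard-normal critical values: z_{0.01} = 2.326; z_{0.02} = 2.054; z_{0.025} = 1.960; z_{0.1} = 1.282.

With allocation ratio k = n₂/n₁ = 2, Var(x̄₁−x̄₂) = σ²(1/n₁ + 1/(k·n₁)) = σ²·(k+1)/(k·n₁).
So n₁ = (1 + 1/k)·((z_{α/2} + z_β)/d)² = 1.500 × (3.608/0.81)².
n₁ = 1.500 × 19.84 = 29.8.
Round up: n₁ = 30, giving n₂ = 2 × 30 = 60.

n₁ = 30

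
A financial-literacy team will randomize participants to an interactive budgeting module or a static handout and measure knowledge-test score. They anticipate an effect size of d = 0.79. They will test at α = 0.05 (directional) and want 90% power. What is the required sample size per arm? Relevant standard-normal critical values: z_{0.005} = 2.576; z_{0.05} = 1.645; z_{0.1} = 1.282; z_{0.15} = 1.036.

n = 28 per group

For two independent groups with equal n: n = 2·((z_{α} + z_β) / d)².
z_{α} + z_β = 1.645 + 1.282 = 2.927.
n = 2 × (2.927 / 0.79)² = 2 × 3.705² = 2 × 13.73 = 27.5.
Round up to the next whole participant.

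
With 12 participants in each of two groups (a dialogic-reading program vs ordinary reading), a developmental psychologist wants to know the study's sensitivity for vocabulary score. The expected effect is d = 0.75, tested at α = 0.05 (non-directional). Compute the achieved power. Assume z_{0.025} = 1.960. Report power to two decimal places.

For two equal groups, power = Φ(d·√(n/2) − z_{α/2}).
d·√(n/2) = 0.75 × √(12/2) = 0.75 × 2.449 = 1.837.
z_β = 1.837 − 1.960 = -0.123.
Power = Φ(-0.123) = 0.451.

power ≈ 0.45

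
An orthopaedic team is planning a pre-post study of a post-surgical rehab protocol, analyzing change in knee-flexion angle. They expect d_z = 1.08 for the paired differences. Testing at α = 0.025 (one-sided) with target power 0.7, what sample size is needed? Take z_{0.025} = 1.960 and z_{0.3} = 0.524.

For a paired (one-sample on differences) test: n = ((z_{α} + z_β) / d)².
z_{α} + z_β = 1.960 + 0.524 = 2.484.
n = (2.484 / 1.08)² = 2.300² = 5.29.
Round up.

n = 6 pairs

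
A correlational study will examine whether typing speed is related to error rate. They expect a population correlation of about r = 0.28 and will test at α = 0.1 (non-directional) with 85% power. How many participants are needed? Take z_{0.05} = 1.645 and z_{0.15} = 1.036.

n = 90

Fisher's z: C = ½·ln((1+r)/(1−r)) = ½·ln(1.7778) = 0.2877.
n = ((z_{α/2} + z_β)/C)² + 3.
(1.645 + 1.036) / 0.2877 = 2.681 / 0.2877 = 9.319.
n = 9.319² + 3 = 86.84 + 3 = 89.8.
Round up.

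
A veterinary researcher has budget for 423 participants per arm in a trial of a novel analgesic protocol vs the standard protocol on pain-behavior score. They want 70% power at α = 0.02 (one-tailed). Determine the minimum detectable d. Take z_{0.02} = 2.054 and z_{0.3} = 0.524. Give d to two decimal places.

d_min ≈ 0.18

For two independent groups of n = 423 each: d_min = (z_{α} + z_β)·√(2/n).
z-sum = 2.054 + 0.524 = 2.578.
d_min = 2.578 × √(2/423) = 2.578 × 0.0688 = 0.177.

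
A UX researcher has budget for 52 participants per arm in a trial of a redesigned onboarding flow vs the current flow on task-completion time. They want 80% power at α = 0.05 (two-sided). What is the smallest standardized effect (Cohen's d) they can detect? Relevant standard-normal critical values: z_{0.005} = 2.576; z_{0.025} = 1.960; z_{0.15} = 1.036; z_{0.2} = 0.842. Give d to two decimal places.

For two independent groups of n = 52 each: d_min = (z_{α/2} + z_β)·√(2/n).
z-sum = 1.960 + 0.842 = 2.802.
d_min = 2.802 × √(2/52) = 2.802 × 0.1961 = 0.550.

d_min ≈ 0.55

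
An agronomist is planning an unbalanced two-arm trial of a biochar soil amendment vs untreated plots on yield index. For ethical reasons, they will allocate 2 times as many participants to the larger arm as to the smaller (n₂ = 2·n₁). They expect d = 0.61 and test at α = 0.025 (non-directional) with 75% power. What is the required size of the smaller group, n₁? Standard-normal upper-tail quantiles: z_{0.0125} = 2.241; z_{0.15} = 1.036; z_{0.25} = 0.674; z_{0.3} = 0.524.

With allocation ratio k = n₂/n₁ = 2, Var(x̄₁−x̄₂) = σ²(1/n₁ + 1/(k·n₁)) = σ²·(k+1)/(k·n₁).
So n₁ = (1 + 1/k)·((z_{α/2} + z_β)/d)² = 1.500 × (2.915/0.61)².
n₁ = 1.500 × 22.84 = 34.3.
Round up: n₁ = 35, giving n₂ = 2 × 35 = 70.

n₁ = 35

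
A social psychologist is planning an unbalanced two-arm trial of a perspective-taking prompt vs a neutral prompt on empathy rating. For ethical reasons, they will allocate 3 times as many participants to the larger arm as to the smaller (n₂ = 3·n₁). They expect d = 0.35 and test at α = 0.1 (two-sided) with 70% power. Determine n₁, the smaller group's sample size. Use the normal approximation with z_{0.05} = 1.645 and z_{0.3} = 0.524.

With allocation ratio k = n₂/n₁ = 3, Var(x̄₁−x̄₂) = σ²(1/n₁ + 1/(k·n₁)) = σ²·(k+1)/(k·n₁).
So n₁ = (1 + 1/k)·((z_{α/2} + z_β)/d)² = 1.333 × (2.169/0.35)².
n₁ = 1.333 × 38.40 = 51.2.
Round up: n₁ = 52, giving n₂ = 3 × 52 = 156.

n₁ = 52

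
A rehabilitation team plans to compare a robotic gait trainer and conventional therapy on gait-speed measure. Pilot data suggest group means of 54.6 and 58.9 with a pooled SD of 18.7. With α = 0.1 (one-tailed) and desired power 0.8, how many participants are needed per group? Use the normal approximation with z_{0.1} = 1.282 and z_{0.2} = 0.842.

n = 171 per group

Cohen's d = |M₁ − M₂| / SD_pooled = |54.6 − 58.9| / 18.7 = 4.3 / 18.7 = 0.230.
For two independent groups with equal n: n = 2·((z_{α} + z_β) / d)².
z_{α} + z_β = 1.282 + 0.842 = 2.124.
n = 2 × (2.124 / 0.230)² = 2 × 9.235² = 2 × 85.28 = 170.6.
Round up to the next whole participant.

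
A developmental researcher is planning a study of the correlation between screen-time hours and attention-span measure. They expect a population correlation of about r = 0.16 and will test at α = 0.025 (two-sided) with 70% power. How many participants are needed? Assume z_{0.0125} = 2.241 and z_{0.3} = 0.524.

n = 297

Fisher's z: C = ½·ln((1+r)/(1−r)) = ½·ln(1.3810) = 0.1614.
n = ((z_{α/2} + z_β)/C)² + 3.
(2.241 + 0.524) / 0.1614 = 2.765 / 0.1614 = 17.131.
n = 17.131² + 3 = 293.48 + 3 = 296.5.
Round up.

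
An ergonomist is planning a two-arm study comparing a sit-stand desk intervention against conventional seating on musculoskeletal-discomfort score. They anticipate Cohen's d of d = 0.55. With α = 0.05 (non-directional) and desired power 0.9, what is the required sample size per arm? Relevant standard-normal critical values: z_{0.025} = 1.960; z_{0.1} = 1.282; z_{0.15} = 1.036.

For two independent groups with equal n: n = 2·((z_{α/2} + z_β) / d)².
z_{α/2} + z_β = 1.960 + 1.282 = 3.242.
n = 2 × (3.242 / 0.55)² = 2 × 5.895² = 2 × 34.75 = 69.5.
Round up to the next whole participant.

n = 70 per group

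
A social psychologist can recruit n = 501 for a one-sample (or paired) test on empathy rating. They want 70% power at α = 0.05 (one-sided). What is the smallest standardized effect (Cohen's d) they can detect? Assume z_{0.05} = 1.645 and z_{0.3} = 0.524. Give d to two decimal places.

d_min ≈ 0.10

For a single sample (or paired design) of n = 501: d_min = (z_{α} + z_β)/√n.
z-sum = 1.645 + 0.524 = 2.169.
d_min = 2.169 / √501 = 2.169 / 22.383 = 0.097.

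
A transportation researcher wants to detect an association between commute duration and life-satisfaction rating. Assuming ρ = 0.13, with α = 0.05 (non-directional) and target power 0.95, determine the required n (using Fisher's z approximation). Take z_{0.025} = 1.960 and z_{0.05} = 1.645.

n = 764

Fisher's z: C = ½·ln((1+r)/(1−r)) = ½·ln(1.2989) = 0.1307.
n = ((z_{α/2} + z_β)/C)² + 3.
(1.960 + 1.645) / 0.1307 = 3.605 / 0.1307 = 27.582.
n = 27.582² + 3 = 760.78 + 3 = 763.8.
Round up.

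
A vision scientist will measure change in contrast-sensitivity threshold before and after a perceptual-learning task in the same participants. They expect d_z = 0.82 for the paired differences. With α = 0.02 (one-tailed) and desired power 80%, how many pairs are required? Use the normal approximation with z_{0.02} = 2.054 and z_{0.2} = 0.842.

For a paired (one-sample on differences) test: n = ((z_{α} + z_β) / d)².
z_{α} + z_β = 2.054 + 0.842 = 2.896.
n = (2.896 / 0.82)² = 3.532² = 12.47.
Round up.

n = 13 pairs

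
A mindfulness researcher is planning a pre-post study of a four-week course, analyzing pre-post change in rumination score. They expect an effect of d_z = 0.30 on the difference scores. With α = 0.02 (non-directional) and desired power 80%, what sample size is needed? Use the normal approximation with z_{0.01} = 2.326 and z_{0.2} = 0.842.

n = 112 pairs

For a paired (one-sample on differences) test: n = ((z_{α/2} + z_β) / d)².
z_{α/2} + z_β = 2.326 + 0.842 = 3.168.
n = (3.168 / 0.30)² = 10.560² = 111.51.
Round up.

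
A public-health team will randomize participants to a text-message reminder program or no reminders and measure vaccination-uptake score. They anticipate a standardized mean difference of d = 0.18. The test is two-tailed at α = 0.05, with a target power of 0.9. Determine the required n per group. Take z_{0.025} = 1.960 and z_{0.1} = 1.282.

For two independent groups with equal n: n = 2·((z_{α/2} + z_β) / d)².
z_{α/2} + z_β = 1.960 + 1.282 = 3.242.
n = 2 × (3.242 / 0.18)² = 2 × 18.011² = 2 × 324.40 = 648.8.
Round up to the next whole participant.

n = 649 per group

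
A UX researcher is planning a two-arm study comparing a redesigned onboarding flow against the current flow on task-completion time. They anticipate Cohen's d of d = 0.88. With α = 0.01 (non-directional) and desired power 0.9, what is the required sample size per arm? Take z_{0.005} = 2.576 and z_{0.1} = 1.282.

n = 39 per group

For two independent groups with equal n: n = 2·((z_{α/2} + z_β) / d)².
z_{α/2} + z_β = 2.576 + 1.282 = 3.858.
n = 2 × (3.858 / 0.88)² = 2 × 4.384² = 2 × 19.22 = 38.4.
Round up to the next whole participant.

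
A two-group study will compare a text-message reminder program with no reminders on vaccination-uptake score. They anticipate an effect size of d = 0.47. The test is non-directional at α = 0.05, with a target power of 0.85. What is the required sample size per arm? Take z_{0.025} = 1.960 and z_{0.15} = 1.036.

n = 82 per group

For two independent groups with equal n: n = 2·((z_{α/2} + z_β) / d)².
z_{α/2} + z_β = 1.960 + 1.036 = 2.996.
n = 2 × (2.996 / 0.47)² = 2 × 6.374² = 2 × 40.63 = 81.3.
Round up to the next whole participant.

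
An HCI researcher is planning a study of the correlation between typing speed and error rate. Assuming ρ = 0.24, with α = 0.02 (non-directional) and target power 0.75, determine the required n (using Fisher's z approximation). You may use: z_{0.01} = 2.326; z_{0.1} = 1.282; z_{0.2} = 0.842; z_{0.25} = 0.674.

Fisher's z: C = ½·ln((1+r)/(1−r)) = ½·ln(1.6316) = 0.2448.
n = ((z_{α/2} + z_β)/C)² + 3.
(2.326 + 0.674) / 0.2448 = 3.000 / 0.2448 = 12.255.
n = 12.255² + 3 = 150.18 + 3 = 153.2.
Round up.

n = 154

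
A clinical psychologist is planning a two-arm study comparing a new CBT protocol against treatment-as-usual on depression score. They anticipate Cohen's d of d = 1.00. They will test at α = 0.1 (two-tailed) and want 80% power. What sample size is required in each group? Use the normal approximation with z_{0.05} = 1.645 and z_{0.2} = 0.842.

n = 13 per group

For two independent groups with equal n: n = 2·((z_{α/2} + z_β) / d)².
z_{α/2} + z_β = 1.645 + 0.842 = 2.487.
n = 2 × (2.487 / 1.00)² = 2 × 2.487² = 2 × 6.19 = 12.4.
Round up to the next whole participant.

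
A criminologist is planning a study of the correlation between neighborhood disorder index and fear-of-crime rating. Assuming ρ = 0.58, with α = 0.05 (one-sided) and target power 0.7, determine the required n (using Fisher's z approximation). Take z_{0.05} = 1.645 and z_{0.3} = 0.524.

Fisher's z: C = ½·ln((1+r)/(1−r)) = ½·ln(3.7619) = 0.6625.
n = ((z_{α} + z_β)/C)² + 3.
(1.645 + 0.524) / 0.6625 = 2.169 / 0.6625 = 3.274.
n = 3.274² + 3 = 10.72 + 3 = 13.7.
Round up.

n = 14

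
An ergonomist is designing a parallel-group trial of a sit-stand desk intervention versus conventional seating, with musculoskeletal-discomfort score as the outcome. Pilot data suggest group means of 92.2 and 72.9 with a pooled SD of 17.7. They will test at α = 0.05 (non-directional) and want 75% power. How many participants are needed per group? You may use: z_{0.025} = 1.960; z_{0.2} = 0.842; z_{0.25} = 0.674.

Cohen's d = |M₁ − M₂| / SD_pooled = |92.2 − 72.9| / 17.7 = 19.3 / 17.7 = 1.090.
For two independent groups with equal n: n = 2·((z_{α/2} + z_β) / d)².
z_{α/2} + z_β = 1.960 + 0.674 = 2.634.
n = 2 × (2.634 / 1.090)² = 2 × 2.417² = 2 × 5.84 = 11.7.
Round up to the next whole participant.

n = 12 per group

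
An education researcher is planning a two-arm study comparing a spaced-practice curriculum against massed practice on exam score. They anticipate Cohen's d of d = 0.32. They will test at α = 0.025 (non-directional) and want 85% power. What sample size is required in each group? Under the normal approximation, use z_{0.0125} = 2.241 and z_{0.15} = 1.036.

n = 210 per group

For two independent groups with equal n: n = 2·((z_{α/2} + z_β) / d)².
z_{α/2} + z_β = 2.241 + 1.036 = 3.277.
n = 2 × (3.277 / 0.32)² = 2 × 10.241² = 2 × 104.87 = 209.7.
Round up to the next whole participant.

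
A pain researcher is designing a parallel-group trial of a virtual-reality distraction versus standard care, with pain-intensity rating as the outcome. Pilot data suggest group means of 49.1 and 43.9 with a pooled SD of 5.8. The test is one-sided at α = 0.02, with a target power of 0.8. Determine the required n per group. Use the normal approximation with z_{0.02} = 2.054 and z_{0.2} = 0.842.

Cohen's d = |M₁ − M₂| / SD_pooled = |49.1 − 43.9| / 5.8 = 5.2 / 5.8 = 0.897.
For two independent groups with equal n: n = 2·((z_{α} + z_β) / d)².
z_{α} + z_β = 2.054 + 0.842 = 2.896.
n = 2 × (2.896 / 0.897)² = 2 × 3.229² = 2 × 10.42 = 20.8.
Round up to the next whole participant.

n = 21 per group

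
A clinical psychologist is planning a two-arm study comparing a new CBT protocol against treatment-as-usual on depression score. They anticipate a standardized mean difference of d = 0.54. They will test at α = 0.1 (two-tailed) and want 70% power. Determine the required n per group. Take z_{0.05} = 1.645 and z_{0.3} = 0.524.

n = 33 per group

For two independent groups with equal n: n = 2·((z_{α/2} + z_β) / d)².
z_{α/2} + z_β = 1.645 + 0.524 = 2.169.
n = 2 × (2.169 / 0.54)² = 2 × 4.017² = 2 × 16.13 = 32.3.
Round up to the next whole participant.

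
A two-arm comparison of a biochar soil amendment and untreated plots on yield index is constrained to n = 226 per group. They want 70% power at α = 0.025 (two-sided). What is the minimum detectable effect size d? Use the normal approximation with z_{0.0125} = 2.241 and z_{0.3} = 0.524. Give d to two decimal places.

d_min ≈ 0.26

For two independent groups of n = 226 each: d_min = (z_{α/2} + z_β)·√(2/n).
z-sum = 2.241 + 0.524 = 2.765.
d_min = 2.765 × √(2/226) = 2.765 × 0.0941 = 0.260.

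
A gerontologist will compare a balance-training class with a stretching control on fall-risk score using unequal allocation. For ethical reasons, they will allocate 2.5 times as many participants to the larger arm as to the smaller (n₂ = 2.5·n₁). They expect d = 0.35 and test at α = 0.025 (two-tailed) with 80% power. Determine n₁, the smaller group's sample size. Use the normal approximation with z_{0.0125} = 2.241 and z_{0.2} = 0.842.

n₁ = 109

With allocation ratio k = n₂/n₁ = 2.5, Var(x̄₁−x̄₂) = σ²(1/n₁ + 1/(k·n₁)) = σ²·(k+1)/(k·n₁).
So n₁ = (1 + 1/k)·((z_{α/2} + z_β)/d)² = 1.400 × (3.083/0.35)².
n₁ = 1.400 × 77.59 = 108.6.
Round up: n₁ = 109, giving n₂ = ⌈2.5 × 109⌉ = ⌈272.5⌉ = 273.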